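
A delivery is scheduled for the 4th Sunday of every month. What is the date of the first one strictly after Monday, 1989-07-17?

1989-07-23

July 1989 starts on a Saturday; its first Sunday is the 2nd, so the 4th Sunday is the 23rd — 1989-07-23.
1989-07-23 is after 1989-07-17, so that is the next one.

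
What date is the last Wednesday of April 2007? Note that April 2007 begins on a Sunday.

April 2007 begins on a Sunday, so the first Wednesday is April 4 (3 days later).
April 2007 has 30 days. Adding weeks: 4, 11, 18, 25 — the last one ≤ 30 is the 25th.

2007-04-25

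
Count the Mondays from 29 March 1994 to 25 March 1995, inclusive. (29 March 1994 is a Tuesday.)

29 March 1994 is a Tuesday; the first Monday on or after it is 4 April 1994 (6 days later).
From 4 April 1994 to 25 March 1995: 271 + 84 = 355 days (rest of 1994, to 25 March 1995 in 1995).
355 ÷ 7 = 50 full weeks with remainder 5, so 50 more Mondays after the first → 51.

51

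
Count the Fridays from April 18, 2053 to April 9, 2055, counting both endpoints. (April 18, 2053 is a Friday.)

104

April 18, 2053 is a Friday; the first Friday on or after it is April 18, 2053.
From April 18, 2053 to April 9, 2055: 257 + 365 + 99 = 721 days (rest of 2053, 2054, to April 9, 2055 in 2055).
721 ÷ 7 = 103 full weeks with remainder 0, so 103 more Fridays after the first → 104.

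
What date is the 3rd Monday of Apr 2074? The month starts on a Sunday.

Apr 2074 begins on a Sunday, so the first Monday is Apr 2 (1 day later).
The 3rd Monday is 2 weeks later: 2 + 14 = 16.

Apr 16, 2074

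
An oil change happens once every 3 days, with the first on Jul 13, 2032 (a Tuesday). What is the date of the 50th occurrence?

Dec 7, 2032

The 50th occurrence is 49 intervals after the first: 49 × 3 = 147 days after Jul 13, 2032.
Jul has 31 days — 18 days to the end of Jul leaves 129.
Aug has 31 days (98 left).
Sep has 30 days (68 left).
Oct has 31 days (37 left).
Nov has 30 days (7 left).
7 days into Dec → Dec 7, 2032.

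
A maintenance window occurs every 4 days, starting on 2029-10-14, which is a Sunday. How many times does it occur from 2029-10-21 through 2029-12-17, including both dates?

15

Occurrences land 4·i days after 2029-10-14 for i = 0, 1, 2, …
2029-10-21 is 7 days after the start; 7 ÷ 4 = 1 remainder 3; since the remainder is 3, round up to i = 2. First occurrence in the window: #3 on 2029-10-22 (2×4 = 8 days in).
2029-12-17 is 64 days after the start; 64 ÷ 4 = 16 remainder 0. Last occurrence in the window: #17 on 2029-12-17.
Occurrences #3 through #17: 15 in total.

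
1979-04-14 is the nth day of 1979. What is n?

Days in months before April: 31 + 28 + 31 = 90.
Plus 14 days into April → day 104.

104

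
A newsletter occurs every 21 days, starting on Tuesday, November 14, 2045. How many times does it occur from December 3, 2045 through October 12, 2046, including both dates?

15

Occurrences land 21·i days after November 14, 2045 for i = 0, 1, 2, …
December 3, 2045 is 19 days after the start; 19 ÷ 21 = 0 remainder 19; since the remainder is 19, round up to i = 1. First occurrence in the window: #2 on December 5, 2045 (1×21 = 21 days in).
October 12, 2046 is 332 days after the start; 332 ÷ 21 = 15 remainder 17. Last occurrence in the window: #16 on September 25, 2046.
Occurrences #2 through #16: 15 in total.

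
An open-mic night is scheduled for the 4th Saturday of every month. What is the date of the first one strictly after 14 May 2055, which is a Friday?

22 May 2055

May 2055 starts on a Saturday; its first Saturday is the 1st, so the 4th Saturday is the 22nd — 22 May 2055.
22 May 2055 is after 14 May 2055, so that is the next one.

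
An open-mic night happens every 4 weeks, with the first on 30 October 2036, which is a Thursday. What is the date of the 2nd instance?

27 November 2036

The 2nd occurrence is 1 interval after the first: 1 × 28 = 28 days after 30 October 2036.
October has 31 days — 1 day to the end of October leaves 27.
27 days into November → 27 November 2036.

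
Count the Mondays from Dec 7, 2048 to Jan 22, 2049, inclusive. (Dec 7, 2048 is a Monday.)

Dec 7, 2048 is a Monday; the first Monday on or after it is Dec 7, 2048.
From Dec 7, 2048 to Jan 22, 2049: 24 + 22 = 46 days (rest of Dec, Jan).
46 ÷ 7 = 6 full weeks with remainder 4, so 6 more Mondays after the first → 7.

7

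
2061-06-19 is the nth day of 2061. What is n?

Days in months before June: 31 + 28 + 31 + 30 + 31 = 151.
Plus 19 days into June → day 170.

170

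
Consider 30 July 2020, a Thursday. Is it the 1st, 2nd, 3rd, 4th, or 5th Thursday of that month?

5th

Day 30 falls in week ⌈30/7⌉ of the month.
Days 1–7 hold the 1st Thursday, 8–14 the 2nd, 15–21 the 3rd, 22–28 the 4th, 29–31 the 5th.
30 is in the range for the 5th.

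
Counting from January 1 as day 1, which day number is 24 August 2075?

236

Days in months before August: 31 + 28 + 31 + 30 + 31 + 30 + 31 = 212.
Plus 24 days into August → day 236.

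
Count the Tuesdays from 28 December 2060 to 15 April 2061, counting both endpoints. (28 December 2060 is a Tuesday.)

28 December 2060 is a Tuesday; the first Tuesday on or after it is 28 December 2060.
From 28 December 2060 to 15 April 2061: 3 + 31 + 28 + 31 + 15 = 108 days (rest of December, January, February, March, April).
108 ÷ 7 = 15 full weeks with remainder 3, so 15 more Tuesdays after the first → 16.

16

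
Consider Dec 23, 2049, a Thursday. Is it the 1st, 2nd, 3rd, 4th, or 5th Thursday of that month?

4th

Day 23 falls in week ⌈23/7⌉ of the month.
Days 1–7 hold the 1st Thursday, 8–14 the 2nd, 15–21 the 3rd, 22–28 the 4th, 29–31 the 5th.
23 is in the range for the 4th.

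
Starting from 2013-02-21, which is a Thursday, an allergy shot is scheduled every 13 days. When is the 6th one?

The 6th occurrence is 5 intervals after the first: 5 × 13 = 65 days after 2013-02-21.
February has 28 days — 7 days to the end of February leaves 58.
March has 31 days (27 left).
27 days into April → 2013-04-27.

2013-04-27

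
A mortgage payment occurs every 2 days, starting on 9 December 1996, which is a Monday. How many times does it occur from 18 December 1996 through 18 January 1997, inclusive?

16

Occurrences land 2·i days after 9 December 1996 for i = 0, 1, 2, …
18 December 1996 is 9 days after the start; 9 ÷ 2 = 4 remainder 1; since the remainder is 1, round up to i = 5. First occurrence in the window: #6 on 19 December 1996 (5×2 = 10 days in).
18 January 1997 is 40 days after the start; 40 ÷ 2 = 20 remainder 0. Last occurrence in the window: #21 on 18 January 1997.
Occurrences #6 through #21: 16 in total.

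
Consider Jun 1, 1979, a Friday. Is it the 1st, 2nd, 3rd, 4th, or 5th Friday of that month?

Day 1 falls in week ⌈1/7⌉ of the month.
Days 1–7 hold the 1st Friday, 8–14 the 2nd, 15–21 the 3rd, 22–28 the 4th, 29–31 the 5th.
1 is in the range for the 1st.

1st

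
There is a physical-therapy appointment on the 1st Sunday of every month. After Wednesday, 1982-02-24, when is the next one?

February 1982 starts on a Monday, so its 1st Sunday is 1982-02-07 (6 days in).
That is not after 1982-02-24, so look at March 1982.
March 1982 starts on a Monday, so its 1st Sunday is 1982-03-07 (6 days in).

1982-03-07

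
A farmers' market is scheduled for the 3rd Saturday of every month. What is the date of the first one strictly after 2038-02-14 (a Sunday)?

February 2038 starts on a Monday; its first Saturday is the 6th, so the 3rd Saturday is the 20th — 2038-02-20.
2038-02-20 is after 2038-02-14, so that is the next one.

2038-02-20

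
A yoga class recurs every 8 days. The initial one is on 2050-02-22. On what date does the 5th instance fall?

2050-03-26

The 5th occurrence is 4 intervals after the first: 4 × 8 = 32 days after 2050-02-22.
February has 28 days — 6 days to the end of February leaves 26.
26 days into March → 2050-03-26.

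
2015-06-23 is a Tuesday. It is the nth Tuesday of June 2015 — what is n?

4th

Day 23 falls in week ⌈23/7⌉ of the month.
Days 1–7 hold the 1st Tuesday, 8–14 the 2nd, 15–21 the 3rd, 22–28 the 4th, 29–31 the 5th.
23 is in the range for the 4th.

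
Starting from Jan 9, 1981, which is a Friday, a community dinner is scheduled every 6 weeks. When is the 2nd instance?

Feb 20, 1981

The 2nd occurrence is 1 interval after the first: 1 × 42 = 42 days after Jan 9, 1981.
Jan has 31 days — 22 days to the end of Jan leaves 20.
20 days into Feb → Feb 20, 1981.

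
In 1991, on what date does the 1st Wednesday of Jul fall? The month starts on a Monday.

Jul 3, 1991

Jul 1991 begins on a Monday, so the first Wednesday is Jul 3 (2 days later).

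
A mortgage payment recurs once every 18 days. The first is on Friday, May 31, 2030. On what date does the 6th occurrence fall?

August 29, 2030

The 6th occurrence is 5 intervals after the first: 5 × 18 = 90 days after May 31, 2030.
May has 31 days — 0 days to the end of May leaves 90.
June has 30 days (60 left).
July has 31 days (29 left).
29 days into August → August 29, 2030.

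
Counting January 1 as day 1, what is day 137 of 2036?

May 16, 2036

January has 31 days (137 − 31 = 106 remain).
February has 29 days (106 − 29 = 77 remain).
March has 31 days (77 − 31 = 46 remain).
April has 30 days (46 − 30 = 16 remain).
16 into May → May 16.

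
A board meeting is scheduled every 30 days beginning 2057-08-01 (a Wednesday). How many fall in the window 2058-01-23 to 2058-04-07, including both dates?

Occurrences land 30·i days after 2057-08-01 for i = 0, 1, 2, …
2058-01-23 is 175 days after the start; 175 ÷ 30 = 5 remainder 25; since the remainder is 25, round up to i = 6. First occurrence in the window: #7 on 2058-01-28 (6×30 = 180 days in).
2058-04-07 is 249 days after the start; 249 ÷ 30 = 8 remainder 9. Last occurrence in the window: #9 on 2058-03-29.
Occurrences #7 through #9: 3 in total.

3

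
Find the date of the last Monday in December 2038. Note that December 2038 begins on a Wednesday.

December 27, 2038

December 2038 begins on a Wednesday, so the first Monday is December 6 (5 days later).
December 2038 has 31 days. Adding weeks: 6, 13, 20, 27 — the last one ≤ 31 is the 27th.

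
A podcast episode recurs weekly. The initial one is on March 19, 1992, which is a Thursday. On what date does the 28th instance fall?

September 24, 1992

The 28th occurrence is 27 intervals after the first: 27 × 7 = 189 days after March 19, 1992.
March has 31 days — 12 days to the end of March leaves 177.
April has 30 days (147 left).
May has 31 days (116 left).
June has 30 days (86 left).
July has 31 days (55 left).
August has 31 days (24 left).
24 days into September → September 24, 1992.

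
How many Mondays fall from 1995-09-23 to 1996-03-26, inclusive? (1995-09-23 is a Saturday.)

1995-09-23 is a Saturday; the first Monday on or after it is 1995-09-25 (2 days later).
From 1995-09-25 to 1996-03-26: 5 + 31 + 30 + 31 + 31 + 29 + 26 = 183 days (rest of September, October, November, December, January, February, March).
183 ÷ 7 = 26 full weeks with remainder 1, so 26 more Mondays after the first → 27.

27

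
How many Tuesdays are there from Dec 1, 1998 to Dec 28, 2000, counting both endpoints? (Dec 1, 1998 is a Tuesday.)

109

Dec 1, 1998 is a Tuesday; the first Tuesday on or after it is Dec 1, 1998.
From Dec 1, 1998 to Dec 28, 2000: 30 + 365 + 363 = 758 days (rest of 1998, 1999, to Dec 28, 2000 in 2000).
758 ÷ 7 = 108 full weeks with remainder 2, so 108 more Tuesdays after the first → 109.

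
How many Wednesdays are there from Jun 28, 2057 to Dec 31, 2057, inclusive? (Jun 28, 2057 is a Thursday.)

Jun 28, 2057 is a Thursday; the first Wednesday on or after it is Jul 4, 2057 (6 days later).
From Jul 4, 2057 to Dec 31, 2057: 27 + 31 + 30 + 31 + 30 + 31 = 180 days (rest of Jul, Aug, Sep, Oct, Nov, Dec).
180 ÷ 7 = 25 full weeks with remainder 5, so 25 more Wednesdays after the first → 26.

26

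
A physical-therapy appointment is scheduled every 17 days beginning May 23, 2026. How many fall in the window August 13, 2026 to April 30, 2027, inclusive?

Occurrences land 17·i days after May 23, 2026 for i = 0, 1, 2, …
August 13, 2026 is 82 days after the start; 82 ÷ 17 = 4 remainder 14; since the remainder is 14, round up to i = 5. First occurrence in the window: #6 on August 16, 2026 (5×17 = 85 days in).
April 30, 2027 is 342 days after the start; 342 ÷ 17 = 20 remainder 2. Last occurrence in the window: #21 on April 28, 2027.
Occurrences #6 through #21: 16 in total.

16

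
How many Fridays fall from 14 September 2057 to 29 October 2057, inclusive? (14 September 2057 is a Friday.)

14 September 2057 is a Friday; the first Friday on or after it is 14 September 2057.
From 14 September 2057 to 29 October 2057: 16 + 29 = 45 days (rest of September, October).
45 ÷ 7 = 6 full weeks with remainder 3, so 6 more Fridays after the first → 7.

7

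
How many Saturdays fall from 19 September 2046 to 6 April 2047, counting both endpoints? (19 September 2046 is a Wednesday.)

29

19 September 2046 is a Wednesday; the first Saturday on or after it is 22 September 2046 (3 days later).
From 22 September 2046 to 6 April 2047: 8 + 31 + 30 + 31 + 31 + 28 + 31 + 6 = 196 days (rest of September, October, November, December, January, February, March, April).
196 ÷ 7 = 28 full weeks with remainder 0, so 28 more Saturdays after the first → 29.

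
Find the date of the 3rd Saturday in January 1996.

January 20, 1996

The first Saturday of January 1996 is January 6.
The 3rd Saturday is 2 weeks later: 6 + 14 = 20.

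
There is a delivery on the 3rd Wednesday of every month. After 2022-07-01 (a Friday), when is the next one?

2022-07-20

July 2022 starts on a Friday; its first Wednesday is the 6th, so the 3rd Wednesday is the 20th — 2022-07-20.
2022-07-20 is after 2022-07-01, so that is the next one.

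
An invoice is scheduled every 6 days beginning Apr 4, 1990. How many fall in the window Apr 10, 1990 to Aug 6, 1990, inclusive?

20

Occurrences land 6·i days after Apr 4, 1990 for i = 0, 1, 2, …
Apr 10, 1990 is 6 days after the start; 6 ÷ 6 = 1 remainder 0. First occurrence in the window: #2 on Apr 10, 1990 (1×6 = 6 days in).
Aug 6, 1990 is 124 days after the start; 124 ÷ 6 = 20 remainder 4. Last occurrence in the window: #21 on Aug 2, 1990.
Occurrences #2 through #21: 20 in total.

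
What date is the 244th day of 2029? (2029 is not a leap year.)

September 1, 2029

January has 31 days (244 − 31 = 213 remain).
February has 28 days (213 − 28 = 185 remain).
March has 31 days (185 − 31 = 154 remain).
April has 30 days (154 − 30 = 124 remain).
May has 31 days (124 − 31 = 93 remain).
June has 30 days (93 − 30 = 63 remain).
July has 31 days (63 − 31 = 32 remain).
August has 31 days (32 − 31 = 1 remain).
1 into September → September 1.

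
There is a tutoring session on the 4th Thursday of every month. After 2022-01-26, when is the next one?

January 2022 starts on a Saturday; its first Thursday is the 6th, so the 4th Thursday is the 27th — 2022-01-27.
2022-01-27 is after 2022-01-26, so that is the next one.

2022-01-27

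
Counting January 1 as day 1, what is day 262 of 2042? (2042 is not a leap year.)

2042-09-19

January has 31 days (262 − 31 = 231 remain).
February has 28 days (231 − 28 = 203 remain).
March has 31 days (203 − 31 = 172 remain).
April has 30 days (172 − 30 = 142 remain).
May has 31 days (142 − 31 = 111 remain).
June has 30 days (111 − 30 = 81 remain).
July has 31 days (81 − 31 = 50 remain).
August has 31 days (50 − 31 = 19 remain).
19 into September → September 19.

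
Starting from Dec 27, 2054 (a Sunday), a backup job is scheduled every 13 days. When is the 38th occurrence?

The 38th occurrence is 37 intervals after the first: 37 × 13 = 481 days after Dec 27, 2054.
Dec has 31 days — 4 days to the end of Dec leaves 477.
2055 has 365 days (112 left).
Jan has 31 days (81 left).
Feb has 29 days (52 left).
Mar has 31 days (21 left).
21 days into Apr → Apr 21, 2056.

Apr 21, 2056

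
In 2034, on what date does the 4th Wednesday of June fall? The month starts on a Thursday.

28 June 2034

June 2034 begins on a Thursday, so the first Wednesday is June 7 (6 days later).
The 4th Wednesday is 3 weeks later: 7 + 21 = 28.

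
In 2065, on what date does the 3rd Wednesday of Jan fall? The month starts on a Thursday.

Jan 21, 2065

Jan 2065 begins on a Thursday, so the first Wednesday is Jan 7 (6 days later).
The 3rd Wednesday is 2 weeks later: 7 + 14 = 21.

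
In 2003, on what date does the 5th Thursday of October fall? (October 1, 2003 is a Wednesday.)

October 30, 2003

October 2003 begins on a Wednesday, so the first Thursday is October 2 (1 day later).
The 5th Thursday is 4 weeks later: 2 + 28 = 30.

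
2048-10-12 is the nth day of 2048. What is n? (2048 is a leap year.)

Days in months before October: 31 + 29 + 31 + 30 + 31 + 30 + 31 + 31 + 30 = 274.
Plus 12 days into October → day 286.

286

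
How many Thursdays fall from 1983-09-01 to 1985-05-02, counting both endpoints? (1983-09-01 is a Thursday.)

1983-09-01 is a Thursday; the first Thursday on or after it is 1983-09-01.
From 1983-09-01 to 1985-05-02: 121 + 366 + 122 = 609 days (rest of 1983, 1984, to 1985-05-02 in 1985).
609 ÷ 7 = 87 full weeks with remainder 0, so 87 more Thursdays after the first → 88.

88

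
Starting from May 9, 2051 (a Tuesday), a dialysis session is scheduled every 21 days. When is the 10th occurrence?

Nov 14, 2051

The 10th occurrence is 9 intervals after the first: 9 × 21 = 189 days after May 9, 2051.
May has 31 days — 22 days to the end of May leaves 167.
Jun has 30 days (137 left).
Jul has 31 days (106 left).
Aug has 31 days (75 left).
Sep has 30 days (45 left).
Oct has 31 days (14 left).
14 days into Nov → Nov 14, 2051.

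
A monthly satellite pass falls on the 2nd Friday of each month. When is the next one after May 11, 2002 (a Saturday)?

Jun 14, 2002

May 2002 starts on a Wednesday; its first Friday is the 3rd, so the 2nd Friday is the 10th — May 10, 2002.
That is not after May 11, 2002, so look at Jun 2002.
Jun 2002 starts on a Saturday; its first Friday is the 7th, so the 2nd Friday is the 14th — Jun 14, 2002.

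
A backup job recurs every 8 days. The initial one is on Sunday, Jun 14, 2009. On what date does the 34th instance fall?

Mar 5, 2010

The 34th occurrence is 33 intervals after the first: 33 × 8 = 264 days after Jun 14, 2009.
Jun has 30 days — 16 days to the end of Jun leaves 248.
Jul has 31 days (217 left).
Aug has 31 days (186 left).
Sep has 30 days (156 left).
Oct has 31 days (125 left).
Nov has 30 days (95 left).
Dec has 31 days (64 left).
Jan has 31 days (33 left).
Feb has 28 days (5 left).
5 days into Mar → Mar 5, 2010.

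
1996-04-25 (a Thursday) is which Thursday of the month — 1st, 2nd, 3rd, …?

Day 25 falls in week ⌈25/7⌉ of the month.
Days 1–7 hold the 1st Thursday, 8–14 the 2nd, 15–21 the 3rd, 22–28 the 4th, 29–31 the 5th.
25 is in the range for the 4th.

4th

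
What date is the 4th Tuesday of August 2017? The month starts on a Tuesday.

August 22, 2017

August 2017 begins on a Tuesday, so the first Tuesday is August 1.
The 4th Tuesday is 3 weeks later: 1 + 21 = 22.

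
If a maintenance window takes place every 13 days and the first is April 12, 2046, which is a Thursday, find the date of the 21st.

The 21st occurrence is 20 intervals after the first: 20 × 13 = 260 days after April 12, 2046.
April has 30 days — 18 days to the end of April leaves 242.
May has 31 days (211 left).
June has 30 days (181 left).
July has 31 days (150 left).
August has 31 days (119 left).
September has 30 days (89 left).
October has 31 days (58 left).
November has 30 days (28 left).
28 days into December → December 28, 2046.

December 28, 2046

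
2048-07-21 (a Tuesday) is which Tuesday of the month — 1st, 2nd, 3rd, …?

Day 21 falls in week ⌈21/7⌉ of the month.
Days 1–7 hold the 1st Tuesday, 8–14 the 2nd, 15–21 the 3rd, 22–28 the 4th, 29–31 the 5th.
21 is in the range for the 3rd.

3rd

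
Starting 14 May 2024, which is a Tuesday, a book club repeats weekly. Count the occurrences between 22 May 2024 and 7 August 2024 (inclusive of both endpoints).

Occurrences land 7·i days after 14 May 2024 for i = 0, 1, 2, …
22 May 2024 is 8 days after the start; 8 ÷ 7 = 1 remainder 1; since the remainder is 1, round up to i = 2. First occurrence in the window: #3 on 28 May 2024 (2×7 = 14 days in).
7 August 2024 is 85 days after the start; 85 ÷ 7 = 12 remainder 1. Last occurrence in the window: #13 on 6 August 2024.
Occurrences #3 through #13: 11 in total.

11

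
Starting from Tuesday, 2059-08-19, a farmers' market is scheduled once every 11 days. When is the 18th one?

The 18th occurrence is 17 intervals after the first: 17 × 11 = 187 days after 2059-08-19.
August has 31 days — 12 days to the end of August leaves 175.
September has 30 days (145 left).
October has 31 days (114 left).
November has 30 days (84 left).
December has 31 days (53 left).
January has 31 days (22 left).
22 days into February → 2060-02-22.

2060-02-22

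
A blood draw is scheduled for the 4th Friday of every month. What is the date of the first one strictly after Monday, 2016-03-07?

2016-03-25

March 2016 starts on a Tuesday; its first Friday is the 4th, so the 4th Friday is the 25th — 2016-03-25.
2016-03-25 is after 2016-03-07, so that is the next one.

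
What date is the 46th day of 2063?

15 February 2063

January has 31 days (46 − 31 = 15 remain).
15 into February → February 15.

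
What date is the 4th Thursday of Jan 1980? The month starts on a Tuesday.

Jan 1980 begins on a Tuesday, so the first Thursday is Jan 3 (2 days later).
The 4th Thursday is 3 weeks later: 3 + 21 = 24.

Jan 24, 1980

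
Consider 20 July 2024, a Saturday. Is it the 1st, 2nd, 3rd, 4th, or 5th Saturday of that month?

Day 20 falls in week ⌈20/7⌉ of the month.
Days 1–7 hold the 1st Saturday, 8–14 the 2nd, 15–21 the 3rd, 22–28 the 4th, 29–31 the 5th.
20 is in the range for the 3rd.

3rd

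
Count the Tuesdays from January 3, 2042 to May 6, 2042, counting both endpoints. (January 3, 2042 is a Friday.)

18

January 3, 2042 is a Friday; the first Tuesday on or after it is January 7, 2042 (4 days later).
From January 7, 2042 to May 6, 2042: 24 + 28 + 31 + 30 + 6 = 119 days (rest of January, February, March, April, May).
119 ÷ 7 = 17 full weeks with remainder 0, so 17 more Tuesdays after the first → 18.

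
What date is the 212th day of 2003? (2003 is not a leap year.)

Jul 31, 2003

Jan has 31 days (212 − 31 = 181 remain).
Feb has 28 days (181 − 28 = 153 remain).
Mar has 31 days (153 − 31 = 122 remain).
Apr has 30 days (122 − 30 = 92 remain).
May has 31 days (92 − 31 = 61 remain).
Jun has 30 days (61 − 30 = 31 remain).
31 into Jul → Jul 31.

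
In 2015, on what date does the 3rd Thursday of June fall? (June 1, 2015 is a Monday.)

June 2015 begins on a Monday, so the first Thursday is June 4 (3 days later).
The 3rd Thursday is 2 weeks later: 4 + 14 = 18.

18 June 2015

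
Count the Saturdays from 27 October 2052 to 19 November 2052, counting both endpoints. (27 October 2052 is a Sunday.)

3

27 October 2052 is a Sunday; the first Saturday on or after it is 2 November 2052 (6 days later).
From 2 November 2052 to 19 November 2052 is 19 − 2 = 17 days.
17 ÷ 7 = 2 full weeks with remainder 3, so 2 more Saturdays after the first → 3.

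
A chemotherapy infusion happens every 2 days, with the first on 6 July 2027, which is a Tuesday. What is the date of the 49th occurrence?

10 October 2027

The 49th occurrence is 48 intervals after the first: 48 × 2 = 96 days after 6 July 2027.
July has 31 days — 25 days to the end of July leaves 71.
August has 31 days (40 left).
September has 30 days (10 left).
10 days into October → 10 October 2027.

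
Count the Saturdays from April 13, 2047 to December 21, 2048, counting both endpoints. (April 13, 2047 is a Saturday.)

April 13, 2047 is a Saturday; the first Saturday on or after it is April 13, 2047.
From April 13, 2047 to December 21, 2048: 262 + 356 = 618 days (rest of 2047, to December 21, 2048 in 2048).
618 ÷ 7 = 88 full weeks with remainder 2, so 88 more Saturdays after the first → 89.

89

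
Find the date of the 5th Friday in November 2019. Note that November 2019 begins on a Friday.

November 2019 begins on a Friday, so the first Friday is November 1.
The 5th Friday is 4 weeks later: 1 + 28 = 29.

2019-11-29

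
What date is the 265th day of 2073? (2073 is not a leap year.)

22 September 2073

January has 31 days (265 − 31 = 234 remain).
February has 28 days (234 − 28 = 206 remain).
March has 31 days (206 − 31 = 175 remain).
April has 30 days (175 − 30 = 145 remain).
May has 31 days (145 − 31 = 114 remain).
June has 30 days (114 − 30 = 84 remain).
July has 31 days (84 − 31 = 53 remain).
August has 31 days (53 − 31 = 22 remain).
22 into September → September 22.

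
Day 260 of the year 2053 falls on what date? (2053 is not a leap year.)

January has 31 days (260 − 31 = 229 remain).
February has 28 days (229 − 28 = 201 remain).
March has 31 days (201 − 31 = 170 remain).
April has 30 days (170 − 30 = 140 remain).
May has 31 days (140 − 31 = 109 remain).
June has 30 days (109 − 30 = 79 remain).
July has 31 days (79 − 31 = 48 remain).
August has 31 days (48 − 31 = 17 remain).
17 into September → September 17.

2053-09-17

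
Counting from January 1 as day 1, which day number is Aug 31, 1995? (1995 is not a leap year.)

243

Days in months before Aug: 31 + 28 + 31 + 30 + 31 + 30 + 31 = 212.
Plus 31 days into Aug → day 243.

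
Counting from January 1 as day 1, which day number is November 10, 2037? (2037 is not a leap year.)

314

Days in months before November: 31 + 28 + 31 + 30 + 31 + 30 + 31 + 31 + 30 + 31 = 304.
Plus 10 days into November → day 314.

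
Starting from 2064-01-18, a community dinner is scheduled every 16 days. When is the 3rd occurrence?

2064-02-19

The 3rd occurrence is 2 intervals after the first: 2 × 16 = 32 days after 2064-01-18.
January has 31 days — 13 days to the end of January leaves 19.
19 days into February → 2064-02-19.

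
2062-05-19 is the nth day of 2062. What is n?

139

Days in months before May: 31 + 28 + 31 + 30 = 120.
Plus 19 days into May → day 139.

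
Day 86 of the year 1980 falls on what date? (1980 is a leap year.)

January has 31 days (86 − 31 = 55 remain).
February has 29 days (55 − 29 = 26 remain).
26 into March → March 26.

1980-03-26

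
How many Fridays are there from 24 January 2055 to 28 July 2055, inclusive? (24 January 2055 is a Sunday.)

26

24 January 2055 is a Sunday; the first Friday on or after it is 29 January 2055 (5 days later).
From 29 January 2055 to 28 July 2055: 2 + 28 + 31 + 30 + 31 + 30 + 28 = 180 days (rest of January, February, March, April, May, June, July).
180 ÷ 7 = 25 full weeks with remainder 5, so 25 more Fridays after the first → 26.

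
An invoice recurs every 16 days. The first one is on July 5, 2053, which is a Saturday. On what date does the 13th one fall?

January 13, 2054

The 13th occurrence is 12 intervals after the first: 12 × 16 = 192 days after July 5, 2053.
July has 31 days — 26 days to the end of July leaves 166.
August has 31 days (135 left).
September has 30 days (105 left).
October has 31 days (74 left).
November has 30 days (44 left).
December has 31 days (13 left).
13 days into January → January 13, 2054.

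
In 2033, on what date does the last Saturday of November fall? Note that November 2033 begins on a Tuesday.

2033-11-26

November 2033 begins on a Tuesday, so the first Saturday is November 5 (4 days later).
November 2033 has 30 days. Adding weeks: 5, 12, 19, 26 — the last one ≤ 30 is the 26th.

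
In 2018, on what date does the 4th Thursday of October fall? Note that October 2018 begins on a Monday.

October 25, 2018

October 2018 begins on a Monday, so the first Thursday is October 4 (3 days later).
The 4th Thursday is 3 weeks later: 4 + 21 = 25.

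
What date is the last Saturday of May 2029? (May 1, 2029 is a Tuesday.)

May 2029 begins on a Tuesday, so the first Saturday is May 5 (4 days later).
May 2029 has 31 days. Adding weeks: 5, 12, 19, 26 — the last one ≤ 31 is the 26th.

May 26, 2029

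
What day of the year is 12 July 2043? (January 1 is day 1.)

193

Days in months before July: 31 + 28 + 31 + 30 + 31 + 30 = 181.
Plus 12 days into July → day 193.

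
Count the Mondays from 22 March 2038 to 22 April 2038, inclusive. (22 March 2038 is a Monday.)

5

22 March 2038 is a Monday; the first Monday on or after it is 22 March 2038.
From 22 March 2038 to 22 April 2038: 9 + 22 = 31 days (rest of March, April).
31 ÷ 7 = 4 full weeks with remainder 3, so 4 more Mondays after the first → 5.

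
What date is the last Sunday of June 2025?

2025-06-29

June 2025 begins on a Sunday, so the first Sunday is June 1.
June 2025 has 30 days. Adding weeks: 1, 8, 15, 22, 29 — the last one ≤ 30 is the 29th.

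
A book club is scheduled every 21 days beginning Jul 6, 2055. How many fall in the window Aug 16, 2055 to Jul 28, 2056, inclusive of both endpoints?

Occurrences land 21·i days after Jul 6, 2055 for i = 0, 1, 2, …
Aug 16, 2055 is 41 days after the start; 41 ÷ 21 = 1 remainder 20; since the remainder is 20, round up to i = 2. First occurrence in the window: #3 on Aug 17, 2055 (2×21 = 42 days in).
Jul 28, 2056 is 388 days after the start; 388 ÷ 21 = 18 remainder 10. Last occurrence in the window: #19 on Jul 18, 2056.
Occurrences #3 through #19: 17 in total.

17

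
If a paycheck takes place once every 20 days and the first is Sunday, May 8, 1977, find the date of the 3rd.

Jun 17, 1977

The 3rd occurrence is 2 intervals after the first: 2 × 20 = 40 days after May 8, 1977.
May has 31 days — 23 days to the end of May leaves 17.
17 days into Jun → Jun 17, 1977.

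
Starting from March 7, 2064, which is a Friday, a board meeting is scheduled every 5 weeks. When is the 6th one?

The 6th occurrence is 5 intervals after the first: 5 × 35 = 175 days after March 7, 2064.
March has 31 days — 24 days to the end of March leaves 151.
April has 30 days (121 left).
May has 31 days (90 left).
June has 30 days (60 left).
July has 31 days (29 left).
29 days into August → August 29, 2064.

August 29, 2064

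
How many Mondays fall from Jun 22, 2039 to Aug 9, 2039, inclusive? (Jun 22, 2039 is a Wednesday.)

7

Jun 22, 2039 is a Wednesday; the first Monday on or after it is Jun 27, 2039 (5 days later).
From Jun 27, 2039 to Aug 9, 2039: 3 + 31 + 9 = 43 days (rest of Jun, Jul, Aug).
43 ÷ 7 = 6 full weeks with remainder 1, so 6 more Mondays after the first → 7.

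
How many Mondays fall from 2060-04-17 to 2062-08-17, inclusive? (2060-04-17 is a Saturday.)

2060-04-17 is a Saturday; the first Monday on or after it is 2060-04-19 (2 days later).
From 2060-04-19 to 2062-08-17: 256 + 365 + 229 = 850 days (rest of 2060, 2061, to 2062-08-17 in 2062).
850 ÷ 7 = 121 full weeks with remainder 3, so 121 more Mondays after the first → 122.

122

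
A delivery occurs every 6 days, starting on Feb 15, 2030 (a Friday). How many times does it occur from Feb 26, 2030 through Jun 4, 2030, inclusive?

Occurrences land 6·i days after Feb 15, 2030 for i = 0, 1, 2, …
Feb 26, 2030 is 11 days after the start; 11 ÷ 6 = 1 remainder 5; since the remainder is 5, round up to i = 2. First occurrence in the window: #3 on Feb 27, 2030 (2×6 = 12 days in).
Jun 4, 2030 is 109 days after the start; 109 ÷ 6 = 18 remainder 1. Last occurrence in the window: #19 on Jun 3, 2030.
Occurrences #3 through #19: 17 in total.

17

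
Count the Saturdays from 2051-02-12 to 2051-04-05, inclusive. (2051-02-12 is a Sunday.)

2051-02-12 is a Sunday; the first Saturday on or after it is 2051-02-18 (6 days later).
From 2051-02-18 to 2051-04-05: 10 + 31 + 5 = 46 days (rest of February, March, April).
46 ÷ 7 = 6 full weeks with remainder 4, so 6 more Saturdays after the first → 7.

7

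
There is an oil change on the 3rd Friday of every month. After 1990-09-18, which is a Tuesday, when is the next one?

1990-09-21

September 1990 starts on a Saturday; its first Friday is the 7th, so the 3rd Friday is the 21st — 1990-09-21.
1990-09-21 is after 1990-09-18, so that is the next one.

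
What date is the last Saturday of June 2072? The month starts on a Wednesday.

25 June 2072

June 2072 begins on a Wednesday, so the first Saturday is June 4 (3 days later).
June 2072 has 30 days. Adding weeks: 4, 11, 18, 25 — the last one ≤ 30 is the 25th.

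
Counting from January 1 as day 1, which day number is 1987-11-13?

317

Days in months before November: 31 + 28 + 31 + 30 + 31 + 30 + 31 + 31 + 30 + 31 = 304.
Plus 13 days into November → day 317.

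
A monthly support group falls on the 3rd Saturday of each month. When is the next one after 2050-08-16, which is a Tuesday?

August 2050 starts on a Monday; its first Saturday is the 6th, so the 3rd Saturday is the 20th — 2050-08-20.
2050-08-20 is after 2050-08-16, so that is the next one.

2050-08-20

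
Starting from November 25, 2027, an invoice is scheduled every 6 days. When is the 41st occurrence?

The 41st occurrence is 40 intervals after the first: 40 × 6 = 240 days after November 25, 2027.
November has 30 days — 5 days to the end of November leaves 235.
December has 31 days (204 left).
January has 31 days (173 left).
February has 29 days (144 left).
March has 31 days (113 left).
April has 30 days (83 left).
May has 31 days (52 left).
June has 30 days (22 left).
22 days into July → July 22, 2028.

July 22, 2028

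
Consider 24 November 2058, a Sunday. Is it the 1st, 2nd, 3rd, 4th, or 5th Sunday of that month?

Day 24 falls in week ⌈24/7⌉ of the month.
Days 1–7 hold the 1st Sunday, 8–14 the 2nd, 15–21 the 3rd, 22–28 the 4th, 29–31 the 5th.
24 is in the range for the 4th.

4th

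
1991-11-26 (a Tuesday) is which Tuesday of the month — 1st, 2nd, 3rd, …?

Day 26 falls in week ⌈26/7⌉ of the month.
Days 1–7 hold the 1st Tuesday, 8–14 the 2nd, 15–21 the 3rd, 22–28 the 4th, 29–31 the 5th.
26 is in the range for the 4th.

4th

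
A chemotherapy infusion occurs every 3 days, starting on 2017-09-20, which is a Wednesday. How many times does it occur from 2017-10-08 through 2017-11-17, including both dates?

14

Occurrences land 3·i days after 2017-09-20 for i = 0, 1, 2, …
2017-10-08 is 18 days after the start; 18 ÷ 3 = 6 remainder 0. First occurrence in the window: #7 on 2017-10-08 (6×3 = 18 days in).
2017-11-17 is 58 days after the start; 58 ÷ 3 = 19 remainder 1. Last occurrence in the window: #20 on 2017-11-16.
Occurrences #7 through #20: 14 in total.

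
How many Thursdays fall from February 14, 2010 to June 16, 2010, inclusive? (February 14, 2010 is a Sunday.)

17

February 14, 2010 is a Sunday; the first Thursday on or after it is February 18, 2010 (4 days later).
From February 18, 2010 to June 16, 2010: 10 + 31 + 30 + 31 + 16 = 118 days (rest of February, March, April, May, June).
118 ÷ 7 = 16 full weeks with remainder 6, so 16 more Thursdays after the first → 17.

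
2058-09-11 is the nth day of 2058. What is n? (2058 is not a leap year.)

Days in months before September: 31 + 28 + 31 + 30 + 31 + 30 + 31 + 31 = 243.
Plus 11 days into September → day 254.

254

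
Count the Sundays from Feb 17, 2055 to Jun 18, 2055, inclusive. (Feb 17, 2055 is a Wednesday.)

17

Feb 17, 2055 is a Wednesday; the first Sunday on or after it is Feb 21, 2055 (4 days later).
From Feb 21, 2055 to Jun 18, 2055: 7 + 31 + 30 + 31 + 18 = 117 days (rest of Feb, Mar, Apr, May, Jun).
117 ÷ 7 = 16 full weeks with remainder 5, so 16 more Sundays after the first → 17.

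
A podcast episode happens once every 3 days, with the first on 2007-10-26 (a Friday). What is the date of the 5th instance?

The 5th occurrence is 4 intervals after the first: 4 × 3 = 12 days after 2007-10-26.
October has 31 days — 5 days to the end of October leaves 7.
7 days into November → 2007-11-07.

2007-11-07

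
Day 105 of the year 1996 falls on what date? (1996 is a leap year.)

April 14, 1996

January has 31 days (105 − 31 = 74 remain).
February has 29 days (74 − 29 = 45 remain).
March has 31 days (45 − 31 = 14 remain).
14 into April → April 14.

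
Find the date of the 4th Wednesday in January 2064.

January 23, 2064

January 2064 begins on a Tuesday, so the first Wednesday is January 2 (1 day later).
The 4th Wednesday is 3 weeks later: 2 + 21 = 23.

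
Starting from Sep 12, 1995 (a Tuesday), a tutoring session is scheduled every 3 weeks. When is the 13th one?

The 13th occurrence is 12 intervals after the first: 12 × 21 = 252 days after Sep 12, 1995.
Sep has 30 days — 18 days to the end of Sep leaves 234.
Oct has 31 days (203 left).
Nov has 30 days (173 left).
Dec has 31 days (142 left).
Jan has 31 days (111 left).
Feb has 29 days (82 left).
Mar has 31 days (51 left).
Apr has 30 days (21 left).
21 days into May → May 21, 1996.

May 21, 1996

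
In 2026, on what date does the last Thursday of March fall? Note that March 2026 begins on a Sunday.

26 March 2026

March 2026 begins on a Sunday, so the first Thursday is March 5 (4 days later).
March 2026 has 31 days. Adding weeks: 5, 12, 19, 26 — the last one ≤ 31 is the 26th.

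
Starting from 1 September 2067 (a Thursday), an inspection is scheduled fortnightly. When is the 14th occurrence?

The 14th occurrence is 13 intervals after the first: 13 × 14 = 182 days after 1 September 2067.
September has 30 days — 29 days to the end of September leaves 153.
October has 31 days (122 left).
November has 30 days (92 left).
December has 31 days (61 left).
January has 31 days (30 left).
February has 29 days (1 left).
1 day into March → 1 March 2068.

1 March 2068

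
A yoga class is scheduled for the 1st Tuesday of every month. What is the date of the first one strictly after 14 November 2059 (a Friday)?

2 December 2059

November 2059 starts on a Saturday, so its 1st Tuesday is 4 November 2059 (3 days in).
That is not after 14 November 2059, so look at December 2059.
December 2059 starts on a Monday, so its 1st Tuesday is 2 December 2059 (1 day in).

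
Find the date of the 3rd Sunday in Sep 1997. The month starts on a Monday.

Sep 21, 1997

Sep 1997 begins on a Monday, so the first Sunday is Sep 7 (6 days later).
The 3rd Sunday is 2 weeks later: 7 + 14 = 21.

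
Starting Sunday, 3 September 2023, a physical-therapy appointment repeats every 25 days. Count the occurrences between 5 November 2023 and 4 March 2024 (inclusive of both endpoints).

Occurrences land 25·i days after 3 September 2023 for i = 0, 1, 2, …
5 November 2023 is 63 days after the start; 63 ÷ 25 = 2 remainder 13; since the remainder is 13, round up to i = 3. First occurrence in the window: #4 on 17 November 2023 (3×25 = 75 days in).
4 March 2024 is 183 days after the start; 183 ÷ 25 = 7 remainder 8. Last occurrence in the window: #8 on 25 February 2024.
Occurrences #4 through #8: 5 in total.

5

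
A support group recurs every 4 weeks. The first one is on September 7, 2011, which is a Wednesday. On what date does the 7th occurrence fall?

The 7th occurrence is 6 intervals after the first: 6 × 28 = 168 days after September 7, 2011.
September has 30 days — 23 days to the end of September leaves 145.
October has 31 days (114 left).
November has 30 days (84 left).
December has 31 days (53 left).
January has 31 days (22 left).
22 days into February → February 22, 2012.

February 22, 2012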